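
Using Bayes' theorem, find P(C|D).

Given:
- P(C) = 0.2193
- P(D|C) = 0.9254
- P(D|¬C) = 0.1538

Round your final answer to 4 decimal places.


Bayes' theorem: P(C|D) = P(D|C) × P(C) / P(D)

Step 1: Calculate P(D) using law of total probability
P(D) = P(D|C)P(C) + P(D|¬C)P(¬C)
     = 0.9254 × 0.2193 + 0.1538 × 0.7807
     = 0.20294022 + 0.12007166
     = 0.32301188

Step 2: Apply Bayes' theorem
P(C|D) = P(D|C) × P(C) / P(D)
       = 0.20294022 / 0.32301188
       = 0.6283


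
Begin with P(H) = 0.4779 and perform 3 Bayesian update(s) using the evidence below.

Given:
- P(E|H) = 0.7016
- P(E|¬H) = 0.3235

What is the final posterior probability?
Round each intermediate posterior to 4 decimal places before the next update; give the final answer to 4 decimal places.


Sequential Bayesian updating:

Initial prior: P(H) = 0.4779

Update 1:
  P(E) = 0.7016 × 0.4779 + 0.3235 × 0.5221 = 0.33529464 + 0.16889935 = 0.50419399
  P(H|E) = 0.33529464 / 0.50419399 = 0.6650

Update 2:
  P(E) = 0.7016 × 0.6650 + 0.3235 × 0.3350 = 0.46656400 + 0.10837250 = 0.57493650
  P(H|E) = 0.46656400 / 0.57493650 = 0.8115

Update 3:
  P(E) = 0.7016 × 0.8115 + 0.3235 × 0.1885 = 0.56934840 + 0.06097975 = 0.63032815
  P(H|E) = 0.56934840 / 0.63032815 = 0.9033

Final posterior: 0.9033


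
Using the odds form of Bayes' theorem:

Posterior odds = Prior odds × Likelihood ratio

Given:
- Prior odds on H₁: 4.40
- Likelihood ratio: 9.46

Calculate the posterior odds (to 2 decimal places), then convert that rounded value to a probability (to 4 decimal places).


Step 1: Calculate posterior odds
Posterior odds = Prior odds × LR
               = 4.40 × 9.46
               = 41.62

Step 2: Convert to probability
P(H₁|E) = Posterior odds / (1 + Posterior odds)
       = 41.62 / (1 + 41.62)
       = 41.62 / 42.62
       = 0.9765

The evidence increased P(H₁) from 0.8148 to 0.9765.


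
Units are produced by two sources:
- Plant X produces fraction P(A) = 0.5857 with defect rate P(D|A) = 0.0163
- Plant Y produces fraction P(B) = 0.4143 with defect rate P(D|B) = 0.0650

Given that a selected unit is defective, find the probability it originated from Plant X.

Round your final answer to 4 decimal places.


Let A = from Plant X, D = defective

Given:
- P(A) = 0.5857, P(B) = 0.4143
- P(D|A) = 0.0163, P(D|B) = 0.0650

Step 1: Find P(D)
P(D) = P(D|A)P(A) + P(D|B)P(B)
     = 0.0163 × 0.5857 + 0.0650 × 0.4143
     = 0.00954691 + 0.02692950
     = 0.03647641

Step 2: Apply Bayes' theorem
P(A|D) = P(D|A)P(A) / P(D)
       = 0.00954691 / 0.03647641
       = 0.2617


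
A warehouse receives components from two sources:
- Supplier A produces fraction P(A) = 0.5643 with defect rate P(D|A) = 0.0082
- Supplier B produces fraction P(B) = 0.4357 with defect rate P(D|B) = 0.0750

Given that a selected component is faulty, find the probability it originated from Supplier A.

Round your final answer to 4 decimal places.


Let A = from Supplier A, D = faulty

Given:
- P(A) = 0.5643, P(B) = 0.4357
- P(D|A) = 0.0082, P(D|B) = 0.0750

Step 1: Find P(D)
P(D) = P(D|A)P(A) + P(D|B)P(B)
     = 0.0082 × 0.5643 + 0.0750 × 0.4357
     = 0.00462726 + 0.03267750
     = 0.03730476

Step 2: Apply Bayes' theorem
P(A|D) = P(D|A)P(A) / P(D)
       = 0.00462726 / 0.03730476
       = 0.1240


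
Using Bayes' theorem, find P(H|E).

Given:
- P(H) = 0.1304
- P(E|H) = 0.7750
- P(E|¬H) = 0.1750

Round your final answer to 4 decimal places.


Bayes' theorem: P(H|E) = P(E|H) × P(H) / P(E)

Step 1: Calculate P(E) using law of total probability
P(E) = P(E|H)P(H) + P(E|¬H)P(¬H)
     = 0.7750 × 0.1304 + 0.1750 × 0.8696
     = 0.10106000 + 0.15218000
     = 0.25324000

Step 2: Apply Bayes' theorem
P(H|E) = P(E|H) × P(H) / P(E)
       = 0.10106000 / 0.25324000
       = 0.3991


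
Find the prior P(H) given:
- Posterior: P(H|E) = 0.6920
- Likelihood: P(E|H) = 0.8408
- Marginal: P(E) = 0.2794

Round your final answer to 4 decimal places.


From Bayes' theorem: P(H|E) = P(E|H) × P(H) / P(E)

Rearranging for P(H):
P(H) = P(H|E) × P(E) / P(E|H)
     = 0.6920 × 0.2794 / 0.8408
     = 0.19334480 / 0.8408
     = 0.2300


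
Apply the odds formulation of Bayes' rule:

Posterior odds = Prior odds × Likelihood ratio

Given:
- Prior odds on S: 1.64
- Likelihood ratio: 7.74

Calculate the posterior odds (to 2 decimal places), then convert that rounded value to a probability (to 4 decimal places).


Step 1: Calculate posterior odds
Posterior odds = Prior odds × LR
               = 1.64 × 7.74
               = 12.69

Step 2: Convert to probability
P(S|E) = Posterior odds / (1 + Posterior odds)
       = 12.69 / (1 + 12.69)
       = 12.69 / 13.69
       = 0.9270

The evidence increased P(S) from 0.6212 to 0.9270.


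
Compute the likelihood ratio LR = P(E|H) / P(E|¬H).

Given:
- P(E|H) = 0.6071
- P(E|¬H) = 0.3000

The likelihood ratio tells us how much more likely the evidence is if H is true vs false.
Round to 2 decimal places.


Likelihood Ratio (LR) = P(E|H) / P(E|¬H)

LR = 0.6071 / 0.3000
   = 2.02

The evidence is 2.02 times more likely if H is true than if H is false.
LR > 1, so observing E raises the odds in favor of H.


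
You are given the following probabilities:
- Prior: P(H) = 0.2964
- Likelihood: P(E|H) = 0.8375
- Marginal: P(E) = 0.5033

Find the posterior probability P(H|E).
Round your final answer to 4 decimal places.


Using Bayes' theorem:

P(H|E) = P(E|H) × P(H) / P(E)
       = 0.8375 × 0.2964 / 0.5033
       = 0.24823500 / 0.5033
       = 0.4932

The evidence strengthens our belief in H.
Prior: 0.2964 → Posterior: 0.4932


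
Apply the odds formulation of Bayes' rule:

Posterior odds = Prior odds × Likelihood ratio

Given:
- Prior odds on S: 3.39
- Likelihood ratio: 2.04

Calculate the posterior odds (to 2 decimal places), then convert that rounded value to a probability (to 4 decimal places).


Step 1: Calculate posterior odds
Posterior odds = Prior odds × LR
               = 3.39 × 2.04
               = 6.92

Step 2: Convert to probability
P(S|E) = Posterior odds / (1 + Posterior odds)
       = 6.92 / (1 + 6.92)
       = 6.92 / 7.92
       = 0.8737

The evidence increased P(S) from 0.7722 to 0.8737.


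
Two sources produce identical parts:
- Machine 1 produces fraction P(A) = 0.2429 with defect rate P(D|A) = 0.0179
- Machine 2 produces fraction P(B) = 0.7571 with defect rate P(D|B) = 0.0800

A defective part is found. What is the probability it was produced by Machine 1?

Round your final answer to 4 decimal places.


Let A = from Machine 1, D = defective

Given:
- P(A) = 0.2429, P(B) = 0.7571
- P(D|A) = 0.0179, P(D|B) = 0.0800

Step 1: Find P(D)
P(D) = P(D|A)P(A) + P(D|B)P(B)
     = 0.0179 × 0.2429 + 0.0800 × 0.7571
     = 0.00434791 + 0.06056800
     = 0.06491591

Step 2: Apply Bayes' theorem
P(A|D) = P(D|A)P(A) / P(D)
       = 0.00434791 / 0.06491591
       = 0.0670


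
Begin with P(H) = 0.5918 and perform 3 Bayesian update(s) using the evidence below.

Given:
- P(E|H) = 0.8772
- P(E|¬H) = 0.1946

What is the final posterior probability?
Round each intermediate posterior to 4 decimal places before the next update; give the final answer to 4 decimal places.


Sequential Bayesian updating:

Initial prior: P(H) = 0.5918

Update 1:
  P(E) = 0.8772 × 0.5918 + 0.1946 × 0.4082 = 0.51912696 + 0.07943572 = 0.59856268
  P(H|E) = 0.51912696 / 0.59856268 = 0.8673

Update 2:
  P(E) = 0.8772 × 0.8673 + 0.1946 × 0.1327 = 0.76079556 + 0.02582342 = 0.78661898
  P(H|E) = 0.76079556 / 0.78661898 = 0.9672

Update 3:
  P(E) = 0.8772 × 0.9672 + 0.1946 × 0.0328 = 0.84842784 + 0.00638288 = 0.85481072
  P(H|E) = 0.84842784 / 0.85481072 = 0.9925

Final posterior: 0.9925


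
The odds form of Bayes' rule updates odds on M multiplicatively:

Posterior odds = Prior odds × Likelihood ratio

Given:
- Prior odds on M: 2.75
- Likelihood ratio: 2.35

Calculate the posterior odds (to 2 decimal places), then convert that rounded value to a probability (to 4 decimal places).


Step 1: Calculate posterior odds
Posterior odds = Prior odds × LR
               = 2.75 × 2.35
               = 6.46

Step 2: Convert to probability
P(M|E) = Posterior odds / (1 + Posterior odds)
       = 6.46 / (1 + 6.46)
       = 6.46 / 7.46
       = 0.8660

The evidence increased P(M) from 0.7333 to 0.8660.


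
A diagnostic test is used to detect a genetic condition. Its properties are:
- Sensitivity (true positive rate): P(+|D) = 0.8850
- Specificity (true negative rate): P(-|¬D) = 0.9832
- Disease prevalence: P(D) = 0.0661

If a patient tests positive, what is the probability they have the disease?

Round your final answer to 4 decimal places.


Let D = has disease, + = positive test

Given:
- P(D) = 0.0661 (prevalence)
- P(+|D) = 0.8850 (sensitivity)
- P(-|¬D) = 0.9832 (specificity)
- P(+|¬D) = 0.0168 (false positive rate = 1 - specificity)

Step 1: Find P(+)
P(+) = P(+|D)P(D) + P(+|¬D)P(¬D)
     = 0.8850 × 0.0661 + 0.0168 × 0.9339
     = 0.05849850 + 0.01568952
     = 0.07418802

Step 2: Apply Bayes' theorem for P(D|+)
P(D|+) = P(+|D)P(D) / P(+)
       = 0.05849850 / 0.07418802
       = 0.7885


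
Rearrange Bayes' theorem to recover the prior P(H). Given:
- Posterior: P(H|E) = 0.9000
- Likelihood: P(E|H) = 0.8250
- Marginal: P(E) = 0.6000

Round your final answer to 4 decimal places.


From Bayes' theorem: P(H|E) = P(E|H) × P(H) / P(E)

Rearranging for P(H):
P(H) = P(H|E) × P(E) / P(E|H)
     = 0.9000 × 0.6000 / 0.8250
     = 0.54000000 / 0.8250
     = 0.6545


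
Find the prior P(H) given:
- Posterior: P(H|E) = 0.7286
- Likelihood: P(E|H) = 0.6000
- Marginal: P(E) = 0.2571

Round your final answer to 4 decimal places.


From Bayes' theorem: P(H|E) = P(E|H) × P(H) / P(E)

Rearranging for P(H):
P(H) = P(H|E) × P(E) / P(E|H)
     = 0.7286 × 0.2571 / 0.6000
     = 0.18732306 / 0.6000
     = 0.3122


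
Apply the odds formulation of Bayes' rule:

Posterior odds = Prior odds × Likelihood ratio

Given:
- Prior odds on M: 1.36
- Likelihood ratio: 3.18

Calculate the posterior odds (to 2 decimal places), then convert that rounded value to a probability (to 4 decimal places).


Step 1: Calculate posterior odds
Posterior odds = Prior odds × LR
               = 1.36 × 3.18
               = 4.32

Step 2: Convert to probability
P(M|E) = Posterior odds / (1 + Posterior odds)
       = 4.32 / (1 + 4.32)
       = 4.32 / 5.32
       = 0.8120

The evidence increased P(M) from 0.5763 to 0.8120.


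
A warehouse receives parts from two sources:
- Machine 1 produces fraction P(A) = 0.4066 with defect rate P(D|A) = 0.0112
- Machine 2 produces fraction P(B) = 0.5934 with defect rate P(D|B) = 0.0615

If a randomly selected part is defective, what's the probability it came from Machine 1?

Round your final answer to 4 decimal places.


Let A = from Machine 1, D = defective

Given:
- P(A) = 0.4066, P(B) = 0.5934
- P(D|A) = 0.0112, P(D|B) = 0.0615

Step 1: Find P(D)
P(D) = P(D|A)P(A) + P(D|B)P(B)
     = 0.0112 × 0.4066 + 0.0615 × 0.5934
     = 0.00455392 + 0.03649410
     = 0.04104802

Step 2: Apply Bayes' theorem
P(A|D) = P(D|A)P(A) / P(D)
       = 0.00455392 / 0.04104802
       = 0.1109


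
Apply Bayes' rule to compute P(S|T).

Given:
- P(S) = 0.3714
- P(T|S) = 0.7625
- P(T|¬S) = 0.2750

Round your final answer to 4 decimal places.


Bayes' theorem: P(S|T) = P(T|S) × P(S) / P(T)

Step 1: Calculate P(T) using law of total probability
P(T) = P(T|S)P(S) + P(T|¬S)P(¬S)
     = 0.7625 × 0.3714 + 0.2750 × 0.6286
     = 0.28319250 + 0.17286500
     = 0.45605750

Step 2: Apply Bayes' theorem
P(S|T) = P(T|S) × P(S) / P(T)
       = 0.28319250 / 0.45605750
       = 0.6210


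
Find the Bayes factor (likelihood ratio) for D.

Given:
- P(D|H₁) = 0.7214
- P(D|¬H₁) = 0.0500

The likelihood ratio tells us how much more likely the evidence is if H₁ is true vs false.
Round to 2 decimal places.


Likelihood Ratio (LR) = P(D|H₁) / P(D|¬H₁)

LR = 0.7214 / 0.0500
   = 14.43

The evidence is 14.43 times more likely if H₁ is true than if H₁ is false.
LR > 1, so observing D raises the odds in favor of H₁.


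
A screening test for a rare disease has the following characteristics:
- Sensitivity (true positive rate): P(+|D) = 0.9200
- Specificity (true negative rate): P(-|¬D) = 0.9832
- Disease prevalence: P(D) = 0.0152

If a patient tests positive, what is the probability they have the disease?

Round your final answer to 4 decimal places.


Let D = has disease, + = positive test

Given:
- P(D) = 0.0152 (prevalence)
- P(+|D) = 0.9200 (sensitivity)
- P(-|¬D) = 0.9832 (specificity)
- P(+|¬D) = 0.0168 (false positive rate = 1 - specificity)

Step 1: Find P(+)
P(+) = P(+|D)P(D) + P(+|¬D)P(¬D)
     = 0.9200 × 0.0152 + 0.0168 × 0.9848
     = 0.01398400 + 0.01654464
     = 0.03052864

Step 2: Apply Bayes' theorem for P(D|+)
P(D|+) = P(+|D)P(D) / P(+)
       = 0.01398400 / 0.03052864
       = 0.4581


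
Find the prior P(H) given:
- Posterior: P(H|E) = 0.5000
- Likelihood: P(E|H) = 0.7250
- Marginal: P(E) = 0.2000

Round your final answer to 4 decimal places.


From Bayes' theorem: P(H|E) = P(E|H) × P(H) / P(E)

Rearranging for P(H):
P(H) = P(H|E) × P(E) / P(E|H)
     = 0.5000 × 0.2000 / 0.7250
     = 0.10000000 / 0.7250
     = 0.1379


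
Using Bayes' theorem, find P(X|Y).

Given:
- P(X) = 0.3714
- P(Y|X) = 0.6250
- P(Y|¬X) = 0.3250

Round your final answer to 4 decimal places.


Bayes' theorem: P(X|Y) = P(Y|X) × P(X) / P(Y)

Step 1: Calculate P(Y) using law of total probability
P(Y) = P(Y|X)P(X) + P(Y|¬X)P(¬X)
     = 0.6250 × 0.3714 + 0.3250 × 0.6286
     = 0.23212500 + 0.20429500
     = 0.43642000

Step 2: Apply Bayes' theorem
P(X|Y) = P(Y|X) × P(X) / P(Y)
       = 0.23212500 / 0.43642000
       = 0.5319


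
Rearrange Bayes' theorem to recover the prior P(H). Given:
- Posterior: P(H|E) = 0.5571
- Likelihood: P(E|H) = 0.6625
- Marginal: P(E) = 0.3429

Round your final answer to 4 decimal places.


From Bayes' theorem: P(H|E) = P(E|H) × P(H) / P(E)

Rearranging for P(H):
P(H) = P(H|E) × P(E) / P(E|H)
     = 0.5571 × 0.3429 / 0.6625
     = 0.19102959 / 0.6625
     = 0.2883


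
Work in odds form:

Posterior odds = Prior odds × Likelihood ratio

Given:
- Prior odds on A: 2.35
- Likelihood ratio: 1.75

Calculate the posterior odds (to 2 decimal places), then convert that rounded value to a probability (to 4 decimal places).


Step 1: Calculate posterior odds
Posterior odds = Prior odds × LR
               = 2.35 × 1.75
               = 4.11

Step 2: Convert to probability
P(A|E) = Posterior odds / (1 + Posterior odds)
       = 4.11 / (1 + 4.11)
       = 4.11 / 5.11
       = 0.8043

The evidence increased P(A) from 0.7015 to 0.8043.


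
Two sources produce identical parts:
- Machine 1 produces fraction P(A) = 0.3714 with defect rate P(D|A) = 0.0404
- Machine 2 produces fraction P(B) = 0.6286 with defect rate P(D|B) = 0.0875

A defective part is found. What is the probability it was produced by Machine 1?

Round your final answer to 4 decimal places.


Let A = from Machine 1, D = defective

Given:
- P(A) = 0.3714, P(B) = 0.6286
- P(D|A) = 0.0404, P(D|B) = 0.0875

Step 1: Find P(D)
P(D) = P(D|A)P(A) + P(D|B)P(B)
     = 0.0404 × 0.3714 + 0.0875 × 0.6286
     = 0.01500456 + 0.05500250
     = 0.07000706

Step 2: Apply Bayes' theorem
P(A|D) = P(D|A)P(A) / P(D)
       = 0.01500456 / 0.07000706
       = 0.2143


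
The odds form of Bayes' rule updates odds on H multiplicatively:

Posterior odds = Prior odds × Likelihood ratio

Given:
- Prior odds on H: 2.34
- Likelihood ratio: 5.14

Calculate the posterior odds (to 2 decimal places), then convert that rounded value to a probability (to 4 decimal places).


Step 1: Calculate posterior odds
Posterior odds = Prior odds × LR
               = 2.34 × 5.14
               = 12.03

Step 2: Convert to probability
P(H|E) = Posterior odds / (1 + Posterior odds)
       = 12.03 / (1 + 12.03)
       = 12.03 / 13.03
       = 0.9233

The evidence increased P(H) from 0.7006 to 0.9233.


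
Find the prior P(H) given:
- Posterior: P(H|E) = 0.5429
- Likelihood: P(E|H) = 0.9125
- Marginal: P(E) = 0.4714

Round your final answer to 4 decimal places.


From Bayes' theorem: P(H|E) = P(E|H) × P(H) / P(E)

Rearranging for P(H):
P(H) = P(H|E) × P(E) / P(E|H)
     = 0.5429 × 0.4714 / 0.9125
     = 0.25592306 / 0.9125
     = 0.2805


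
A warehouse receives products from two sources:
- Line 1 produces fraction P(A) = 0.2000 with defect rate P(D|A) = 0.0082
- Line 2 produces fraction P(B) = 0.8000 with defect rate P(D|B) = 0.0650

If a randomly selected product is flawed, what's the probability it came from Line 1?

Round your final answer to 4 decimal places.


Let A = from Line 1, D = flawed

Given:
- P(A) = 0.2000, P(B) = 0.8000
- P(D|A) = 0.0082, P(D|B) = 0.0650

Step 1: Find P(D)
P(D) = P(D|A)P(A) + P(D|B)P(B)
     = 0.0082 × 0.2000 + 0.0650 × 0.8000
     = 0.00164000 + 0.05200000
     = 0.05364000

Step 2: Apply Bayes' theorem
P(A|D) = P(D|A)P(A) / P(D)
       = 0.00164000 / 0.05364000
       = 0.0306


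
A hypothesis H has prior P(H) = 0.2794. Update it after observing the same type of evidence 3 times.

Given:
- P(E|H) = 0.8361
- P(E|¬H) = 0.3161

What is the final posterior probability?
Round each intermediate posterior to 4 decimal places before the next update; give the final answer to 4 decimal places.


Sequential Bayesian updating:

Initial prior: P(H) = 0.2794

Update 1:
  P(E) = 0.8361 × 0.2794 + 0.3161 × 0.7206 = 0.23360634 + 0.22778166 = 0.46138800
  P(H|E) = 0.23360634 / 0.46138800 = 0.5063

Update 2:
  P(E) = 0.8361 × 0.5063 + 0.3161 × 0.4937 = 0.42331743 + 0.15605857 = 0.57937600
  P(H|E) = 0.42331743 / 0.57937600 = 0.7306

Update 3:
  P(E) = 0.8361 × 0.7306 + 0.3161 × 0.2694 = 0.61085466 + 0.08515734 = 0.69601200
  P(H|E) = 0.61085466 / 0.69601200 = 0.8776

Final posterior: 0.8776


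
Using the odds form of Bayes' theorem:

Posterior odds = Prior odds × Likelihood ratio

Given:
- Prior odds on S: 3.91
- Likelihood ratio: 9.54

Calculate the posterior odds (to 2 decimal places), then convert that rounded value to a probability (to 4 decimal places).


Step 1: Calculate posterior odds
Posterior odds = Prior odds × LR
               = 3.91 × 9.54
               = 37.30

Step 2: Convert to probability
P(S|E) = Posterior odds / (1 + Posterior odds)
       = 37.30 / (1 + 37.30)
       = 37.30 / 38.30
       = 0.9739

The evidence increased P(S) from 0.7963 to 0.9739.


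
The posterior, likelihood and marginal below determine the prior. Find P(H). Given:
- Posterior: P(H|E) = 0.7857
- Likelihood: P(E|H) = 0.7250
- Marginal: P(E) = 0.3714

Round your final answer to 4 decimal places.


From Bayes' theorem: P(H|E) = P(E|H) × P(H) / P(E)

Rearranging for P(H):
P(H) = P(H|E) × P(E) / P(E|H)
     = 0.7857 × 0.3714 / 0.7250
     = 0.29180898 / 0.7250
     = 0.4025


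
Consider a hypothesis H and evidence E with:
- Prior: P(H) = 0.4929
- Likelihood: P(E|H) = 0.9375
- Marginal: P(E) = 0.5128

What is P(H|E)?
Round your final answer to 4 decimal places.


Using Bayes' theorem:

P(H|E) = P(E|H) × P(H) / P(E)
       = 0.9375 × 0.4929 / 0.5128
       = 0.46209375 / 0.5128
       = 0.9011

The evidence strengthens our belief in H.
Prior: 0.4929 → Posterior: 0.9011


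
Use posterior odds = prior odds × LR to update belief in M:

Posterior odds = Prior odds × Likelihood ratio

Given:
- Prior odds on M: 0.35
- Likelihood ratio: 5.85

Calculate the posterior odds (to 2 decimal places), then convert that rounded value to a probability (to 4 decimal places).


Step 1: Calculate posterior odds
Posterior odds = Prior odds × LR
               = 0.35 × 5.85
               = 2.05

Step 2: Convert to probability
P(M|E) = Posterior odds / (1 + Posterior odds)
       = 2.05 / (1 + 2.05)
       = 2.05 / 3.05
       = 0.6721

The evidence increased P(M) from 0.2593 to 0.6721.


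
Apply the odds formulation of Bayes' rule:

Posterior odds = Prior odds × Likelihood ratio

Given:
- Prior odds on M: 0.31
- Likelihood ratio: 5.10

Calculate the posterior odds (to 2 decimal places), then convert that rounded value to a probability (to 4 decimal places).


Step 1: Calculate posterior odds
Posterior odds = Prior odds × LR
               = 0.31 × 5.10
               = 1.58

Step 2: Convert to probability
P(M|E) = Posterior odds / (1 + Posterior odds)
       = 1.58 / (1 + 1.58)
       = 1.58 / 2.58
       = 0.6124

The evidence increased P(M) from 0.2366 to 0.6124.


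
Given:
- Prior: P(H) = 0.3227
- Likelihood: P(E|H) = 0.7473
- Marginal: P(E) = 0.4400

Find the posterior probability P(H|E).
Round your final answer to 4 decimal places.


Using Bayes' theorem:

P(H|E) = P(E|H) × P(H) / P(E)
       = 0.7473 × 0.3227 / 0.4400
       = 0.24115371 / 0.4400
       = 0.5481

The evidence strengthens our belief in H.
Prior: 0.3227 → Posterior: 0.5481


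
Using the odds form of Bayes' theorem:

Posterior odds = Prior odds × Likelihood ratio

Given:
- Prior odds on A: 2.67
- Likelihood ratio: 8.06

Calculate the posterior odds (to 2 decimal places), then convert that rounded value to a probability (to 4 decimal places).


Step 1: Calculate posterior odds
Posterior odds = Prior odds × LR
               = 2.67 × 8.06
               = 21.52

Step 2: Convert to probability
P(A|E) = Posterior odds / (1 + Posterior odds)
       = 21.52 / (1 + 21.52)
       = 21.52 / 22.52
       = 0.9556

The evidence increased P(A) from 0.7275 to 0.9556.


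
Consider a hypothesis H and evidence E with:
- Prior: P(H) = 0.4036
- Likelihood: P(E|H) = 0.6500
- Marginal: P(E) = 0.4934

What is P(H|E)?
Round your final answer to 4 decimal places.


Using Bayes' theorem:

P(H|E) = P(E|H) × P(H) / P(E)
       = 0.6500 × 0.4036 / 0.4934
       = 0.26234000 / 0.4934
       = 0.5317

The evidence strengthens our belief in H.
Prior: 0.4036 → Posterior: 0.5317


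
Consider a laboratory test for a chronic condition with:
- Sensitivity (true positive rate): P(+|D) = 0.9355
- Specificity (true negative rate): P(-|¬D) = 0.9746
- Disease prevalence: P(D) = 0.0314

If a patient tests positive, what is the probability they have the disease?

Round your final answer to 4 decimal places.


Let D = has disease, + = positive test

Given:
- P(D) = 0.0314 (prevalence)
- P(+|D) = 0.9355 (sensitivity)
- P(-|¬D) = 0.9746 (specificity)
- P(+|¬D) = 0.0254 (false positive rate = 1 - specificity)

Step 1: Find P(+)
P(+) = P(+|D)P(D) + P(+|¬D)P(¬D)
     = 0.9355 × 0.0314 + 0.0254 × 0.9686
     = 0.02937470 + 0.02460244
     = 0.05397714

Step 2: Apply Bayes' theorem for P(D|+)
P(D|+) = P(+|D)P(D) / P(+)
       = 0.02937470 / 0.05397714
       = 0.5442


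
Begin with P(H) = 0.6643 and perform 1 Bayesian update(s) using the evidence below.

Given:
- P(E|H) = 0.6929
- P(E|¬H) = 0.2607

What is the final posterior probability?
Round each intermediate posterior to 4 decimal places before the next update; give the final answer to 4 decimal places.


Sequential Bayesian updating:

Initial prior: P(H) = 0.6643

Update 1:
  P(E) = 0.6929 × 0.6643 + 0.2607 × 0.3357 = 0.46029347 + 0.08751699 = 0.54781046
  P(H|E) = 0.46029347 / 0.54781046 = 0.8402

Final posterior: 0.8402


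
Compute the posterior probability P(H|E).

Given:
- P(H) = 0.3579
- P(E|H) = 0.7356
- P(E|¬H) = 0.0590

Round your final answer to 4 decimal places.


Bayes' theorem: P(H|E) = P(E|H) × P(H) / P(E)

Step 1: Calculate P(E) using law of total probability
P(E) = P(E|H)P(H) + P(E|¬H)P(¬H)
     = 0.7356 × 0.3579 + 0.0590 × 0.6421
     = 0.26327124 + 0.03788390
     = 0.30115514

Step 2: Apply Bayes' theorem
P(H|E) = P(E|H) × P(H) / P(E)
       = 0.26327124 / 0.30115514
       = 0.8742


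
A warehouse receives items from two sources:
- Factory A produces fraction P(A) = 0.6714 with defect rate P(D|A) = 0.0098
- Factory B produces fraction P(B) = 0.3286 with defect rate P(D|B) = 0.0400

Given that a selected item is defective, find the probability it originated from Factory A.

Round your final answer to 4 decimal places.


Let A = from Factory A, D = defective

Given:
- P(A) = 0.6714, P(B) = 0.3286
- P(D|A) = 0.0098, P(D|B) = 0.0400

Step 1: Find P(D)
P(D) = P(D|A)P(A) + P(D|B)P(B)
     = 0.0098 × 0.6714 + 0.0400 × 0.3286
     = 0.00657972 + 0.01314400
     = 0.01972372

Step 2: Apply Bayes' theorem
P(A|D) = P(D|A)P(A) / P(D)
       = 0.00657972 / 0.01972372
       = 0.3336


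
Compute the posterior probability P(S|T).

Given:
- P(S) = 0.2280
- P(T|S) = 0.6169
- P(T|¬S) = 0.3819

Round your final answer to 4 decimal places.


Bayes' theorem: P(S|T) = P(T|S) × P(S) / P(T)

Step 1: Calculate P(T) using law of total probability
P(T) = P(T|S)P(S) + P(T|¬S)P(¬S)
     = 0.6169 × 0.2280 + 0.3819 × 0.7720
     = 0.14065320 + 0.29482680
     = 0.43548000

Step 2: Apply Bayes' theorem
P(S|T) = P(T|S) × P(S) / P(T)
       = 0.14065320 / 0.43548000
       = 0.3230


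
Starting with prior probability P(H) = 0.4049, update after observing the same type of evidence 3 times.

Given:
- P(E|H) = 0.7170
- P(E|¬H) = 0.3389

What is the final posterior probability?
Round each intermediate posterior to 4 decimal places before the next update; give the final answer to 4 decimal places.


Sequential Bayesian updating:

Initial prior: P(H) = 0.4049

Update 1:
  P(E) = 0.7170 × 0.4049 + 0.3389 × 0.5951 = 0.29031330 + 0.20167939 = 0.49199269
  P(H|E) = 0.29031330 / 0.49199269 = 0.5901

Update 2:
  P(E) = 0.7170 × 0.5901 + 0.3389 × 0.4099 = 0.42310170 + 0.13891511 = 0.56201681
  P(H|E) = 0.42310170 / 0.56201681 = 0.7528

Update 3:
  P(E) = 0.7170 × 0.7528 + 0.3389 × 0.2472 = 0.53975760 + 0.08377608 = 0.62353368
  P(H|E) = 0.53975760 / 0.62353368 = 0.8656

Final posterior: 0.8656


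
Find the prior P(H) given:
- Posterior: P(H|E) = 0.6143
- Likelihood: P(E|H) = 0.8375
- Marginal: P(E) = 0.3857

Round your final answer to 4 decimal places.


From Bayes' theorem: P(H|E) = P(E|H) × P(H) / P(E)

Rearranging for P(H):
P(H) = P(H|E) × P(E) / P(E|H)
     = 0.6143 × 0.3857 / 0.8375
     = 0.23693551 / 0.8375
     = 0.2829


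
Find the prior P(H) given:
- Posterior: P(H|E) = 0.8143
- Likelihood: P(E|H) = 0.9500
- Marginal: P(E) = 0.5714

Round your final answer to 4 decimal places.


From Bayes' theorem: P(H|E) = P(E|H) × P(H) / P(E)

Rearranging for P(H):
P(H) = P(H|E) × P(E) / P(E|H)
     = 0.8143 × 0.5714 / 0.9500
     = 0.46529102 / 0.9500
     = 0.4898


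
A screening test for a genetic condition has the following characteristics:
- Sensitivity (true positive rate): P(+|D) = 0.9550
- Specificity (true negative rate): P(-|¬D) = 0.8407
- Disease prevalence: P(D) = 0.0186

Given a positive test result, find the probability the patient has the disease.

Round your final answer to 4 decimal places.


Let D = has disease, + = positive test

Given:
- P(D) = 0.0186 (prevalence)
- P(+|D) = 0.9550 (sensitivity)
- P(-|¬D) = 0.8407 (specificity)
- P(+|¬D) = 0.1593 (false positive rate = 1 - specificity)

Step 1: Find P(+)
P(+) = P(+|D)P(D) + P(+|¬D)P(¬D)
     = 0.9550 × 0.0186 + 0.1593 × 0.9814
     = 0.01776300 + 0.15633702
     = 0.17410002

Step 2: Apply Bayes' theorem for P(D|+)
P(D|+) = P(+|D)P(D) / P(+)
       = 0.01776300 / 0.17410002
       = 0.1020


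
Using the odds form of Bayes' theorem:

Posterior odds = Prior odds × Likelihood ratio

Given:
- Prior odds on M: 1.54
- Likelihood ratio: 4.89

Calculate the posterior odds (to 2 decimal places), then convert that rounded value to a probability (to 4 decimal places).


Step 1: Calculate posterior odds
Posterior odds = Prior odds × LR
               = 1.54 × 4.89
               = 7.53

Step 2: Convert to probability
P(M|E) = Posterior odds / (1 + Posterior odds)
       = 7.53 / (1 + 7.53)
       = 7.53 / 8.53
       = 0.8828

The evidence increased P(M) from 0.6063 to 0.8828.


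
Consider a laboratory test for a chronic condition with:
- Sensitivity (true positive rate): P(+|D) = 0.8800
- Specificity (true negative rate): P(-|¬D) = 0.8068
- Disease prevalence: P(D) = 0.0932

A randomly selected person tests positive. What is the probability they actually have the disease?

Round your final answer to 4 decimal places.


Let D = has disease, + = positive test

Given:
- P(D) = 0.0932 (prevalence)
- P(+|D) = 0.8800 (sensitivity)
- P(-|¬D) = 0.8068 (specificity)
- P(+|¬D) = 0.1932 (false positive rate = 1 - specificity)

Step 1: Find P(+)
P(+) = P(+|D)P(D) + P(+|¬D)P(¬D)
     = 0.8800 × 0.0932 + 0.1932 × 0.9068
     = 0.08201600 + 0.17519376
     = 0.25720976

Step 2: Apply Bayes' theorem for P(D|+)
P(D|+) = P(+|D)P(D) / P(+)
       = 0.08201600 / 0.25720976
       = 0.3189


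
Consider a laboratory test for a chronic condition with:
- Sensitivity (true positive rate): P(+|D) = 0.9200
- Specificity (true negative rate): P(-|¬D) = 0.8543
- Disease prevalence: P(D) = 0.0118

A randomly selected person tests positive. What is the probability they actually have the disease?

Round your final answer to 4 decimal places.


Let D = has disease, + = positive test

Given:
- P(D) = 0.0118 (prevalence)
- P(+|D) = 0.9200 (sensitivity)
- P(-|¬D) = 0.8543 (specificity)
- P(+|¬D) = 0.1457 (false positive rate = 1 - specificity)

Step 1: Find P(+)
P(+) = P(+|D)P(D) + P(+|¬D)P(¬D)
     = 0.9200 × 0.0118 + 0.1457 × 0.9882
     = 0.01085600 + 0.14398074
     = 0.15483674

Step 2: Apply Bayes' theorem for P(D|+)
P(D|+) = P(+|D)P(D) / P(+)
       = 0.01085600 / 0.15483674
       = 0.0701


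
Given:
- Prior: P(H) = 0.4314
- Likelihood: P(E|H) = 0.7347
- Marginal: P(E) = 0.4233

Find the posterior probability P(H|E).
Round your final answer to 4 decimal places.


Using Bayes' theorem:

P(H|E) = P(E|H) × P(H) / P(E)
       = 0.7347 × 0.4314 / 0.4233
       = 0.31694958 / 0.4233
       = 0.7488

The evidence strengthens our belief in H.
Prior: 0.4314 → Posterior: 0.7488


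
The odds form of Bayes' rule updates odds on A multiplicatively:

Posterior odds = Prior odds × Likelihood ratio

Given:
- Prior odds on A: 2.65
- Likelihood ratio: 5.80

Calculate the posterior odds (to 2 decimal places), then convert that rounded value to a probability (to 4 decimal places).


Step 1: Calculate posterior odds
Posterior odds = Prior odds × LR
               = 2.65 × 5.80
               = 15.37

Step 2: Convert to probability
P(A|E) = Posterior odds / (1 + Posterior odds)
       = 15.37 / (1 + 15.37)
       = 15.37 / 16.37
       = 0.9389

The evidence increased P(A) from 0.7260 to 0.9389.


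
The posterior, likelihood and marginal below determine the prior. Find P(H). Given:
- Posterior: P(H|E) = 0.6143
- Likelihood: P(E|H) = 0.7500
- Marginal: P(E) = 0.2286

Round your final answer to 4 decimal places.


From Bayes' theorem: P(H|E) = P(E|H) × P(H) / P(E)

Rearranging for P(H):
P(H) = P(H|E) × P(E) / P(E|H)
     = 0.6143 × 0.2286 / 0.7500
     = 0.14042898 / 0.7500
     = 0.1872


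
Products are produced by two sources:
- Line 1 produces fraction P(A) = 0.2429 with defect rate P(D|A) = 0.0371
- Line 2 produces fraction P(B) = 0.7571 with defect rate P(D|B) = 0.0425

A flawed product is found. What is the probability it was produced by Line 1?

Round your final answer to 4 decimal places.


Let A = from Line 1, D = flawed

Given:
- P(A) = 0.2429, P(B) = 0.7571
- P(D|A) = 0.0371, P(D|B) = 0.0425

Step 1: Find P(D)
P(D) = P(D|A)P(A) + P(D|B)P(B)
     = 0.0371 × 0.2429 + 0.0425 × 0.7571
     = 0.00901159 + 0.03217675
     = 0.04118834

Step 2: Apply Bayes' theorem
P(A|D) = P(D|A)P(A) / P(D)
       = 0.00901159 / 0.04118834
       = 0.2188


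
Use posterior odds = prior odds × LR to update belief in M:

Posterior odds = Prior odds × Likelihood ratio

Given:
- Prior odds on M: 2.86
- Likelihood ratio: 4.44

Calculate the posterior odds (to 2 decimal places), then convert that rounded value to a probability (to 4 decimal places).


Step 1: Calculate posterior odds
Posterior odds = Prior odds × LR
               = 2.86 × 4.44
               = 12.70

Step 2: Convert to probability
P(M|E) = Posterior odds / (1 + Posterior odds)
       = 12.70 / (1 + 12.70)
       = 12.70 / 13.70
       = 0.9270

The evidence increased P(M) from 0.7409 to 0.9270.


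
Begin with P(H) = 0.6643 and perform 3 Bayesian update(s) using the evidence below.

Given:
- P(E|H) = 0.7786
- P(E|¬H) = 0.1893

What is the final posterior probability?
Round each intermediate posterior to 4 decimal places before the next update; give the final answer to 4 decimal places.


Sequential Bayesian updating:

Initial prior: P(H) = 0.6643

Update 1:
  P(E) = 0.7786 × 0.6643 + 0.1893 × 0.3357 = 0.51722398 + 0.06354801 = 0.58077199
  P(H|E) = 0.51722398 / 0.58077199 = 0.8906

Update 2:
  P(E) = 0.7786 × 0.8906 + 0.1893 × 0.1094 = 0.69342116 + 0.02070942 = 0.71413058
  P(H|E) = 0.69342116 / 0.71413058 = 0.9710

Update 3:
  P(E) = 0.7786 × 0.9710 + 0.1893 × 0.0290 = 0.75602060 + 0.00548970 = 0.76151030
  P(H|E) = 0.75602060 / 0.76151030 = 0.9928

Final posterior: 0.9928


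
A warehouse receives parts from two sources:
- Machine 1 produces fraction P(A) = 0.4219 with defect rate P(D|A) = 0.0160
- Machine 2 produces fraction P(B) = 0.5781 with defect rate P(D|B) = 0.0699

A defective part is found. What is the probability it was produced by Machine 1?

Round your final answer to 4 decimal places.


Let A = from Machine 1, D = defective

Given:
- P(A) = 0.4219, P(B) = 0.5781
- P(D|A) = 0.0160, P(D|B) = 0.0699

Step 1: Find P(D)
P(D) = P(D|A)P(A) + P(D|B)P(B)
     = 0.0160 × 0.4219 + 0.0699 × 0.5781
     = 0.00675040 + 0.04040919
     = 0.04715959

Step 2: Apply Bayes' theorem
P(A|D) = P(D|A)P(A) / P(D)
       = 0.00675040 / 0.04715959
       = 0.1431


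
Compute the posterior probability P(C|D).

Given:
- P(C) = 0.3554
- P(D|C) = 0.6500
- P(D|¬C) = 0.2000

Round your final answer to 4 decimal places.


Bayes' theorem: P(C|D) = P(D|C) × P(C) / P(D)

Step 1: Calculate P(D) using law of total probability
P(D) = P(D|C)P(C) + P(D|¬C)P(¬C)
     = 0.6500 × 0.3554 + 0.2000 × 0.6446
     = 0.23101000 + 0.12892000
     = 0.35993000

Step 2: Apply Bayes' theorem
P(C|D) = P(D|C) × P(C) / P(D)
       = 0.23101000 / 0.35993000
       = 0.6418


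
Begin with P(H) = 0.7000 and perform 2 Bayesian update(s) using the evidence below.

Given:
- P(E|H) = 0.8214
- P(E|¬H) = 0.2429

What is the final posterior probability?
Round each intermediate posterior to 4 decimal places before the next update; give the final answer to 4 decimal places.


Sequential Bayesian updating:

Initial prior: P(H) = 0.7000

Update 1:
  P(E) = 0.8214 × 0.7000 + 0.2429 × 0.3000 = 0.57498000 + 0.07287000 = 0.64785000
  P(H|E) = 0.57498000 / 0.64785000 = 0.8875

Update 2:
  P(E) = 0.8214 × 0.8875 + 0.2429 × 0.1125 = 0.72899250 + 0.02732625 = 0.75631875
  P(H|E) = 0.72899250 / 0.75631875 = 0.9639

Final posterior: 0.9639


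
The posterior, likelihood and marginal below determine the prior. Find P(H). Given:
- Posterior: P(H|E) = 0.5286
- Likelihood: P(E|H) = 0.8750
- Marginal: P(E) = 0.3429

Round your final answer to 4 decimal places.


From Bayes' theorem: P(H|E) = P(E|H) × P(H) / P(E)

Rearranging for P(H):
P(H) = P(H|E) × P(E) / P(E|H)
     = 0.5286 × 0.3429 / 0.8750
     = 0.18125694 / 0.8750
     = 0.2072


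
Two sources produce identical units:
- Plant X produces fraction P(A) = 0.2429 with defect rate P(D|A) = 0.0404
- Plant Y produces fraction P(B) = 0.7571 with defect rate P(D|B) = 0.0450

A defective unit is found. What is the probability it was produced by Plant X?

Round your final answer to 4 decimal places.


Let A = from Plant X, D = defective

Given:
- P(A) = 0.2429, P(B) = 0.7571
- P(D|A) = 0.0404, P(D|B) = 0.0450

Step 1: Find P(D)
P(D) = P(D|A)P(A) + P(D|B)P(B)
     = 0.0404 × 0.2429 + 0.0450 × 0.7571
     = 0.00981316 + 0.03406950
     = 0.04388266

Step 2: Apply Bayes' theorem
P(A|D) = P(D|A)P(A) / P(D)
       = 0.00981316 / 0.04388266
       = 0.2236


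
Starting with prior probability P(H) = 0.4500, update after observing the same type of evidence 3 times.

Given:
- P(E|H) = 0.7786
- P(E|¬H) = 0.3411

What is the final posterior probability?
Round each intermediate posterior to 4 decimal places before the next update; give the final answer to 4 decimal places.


Sequential Bayesian updating:

Initial prior: P(H) = 0.4500

Update 1:
  P(E) = 0.7786 × 0.4500 + 0.3411 × 0.5500 = 0.35037000 + 0.18760500 = 0.53797500
  P(H|E) = 0.35037000 / 0.53797500 = 0.6513

Update 2:
  P(E) = 0.7786 × 0.6513 + 0.3411 × 0.3487 = 0.50710218 + 0.11894157 = 0.62604375
  P(H|E) = 0.50710218 / 0.62604375 = 0.8100

Update 3:
  P(E) = 0.7786 × 0.8100 + 0.3411 × 0.1900 = 0.63066600 + 0.06480900 = 0.69547500
  P(H|E) = 0.63066600 / 0.69547500 = 0.9068

Final posterior: 0.9068


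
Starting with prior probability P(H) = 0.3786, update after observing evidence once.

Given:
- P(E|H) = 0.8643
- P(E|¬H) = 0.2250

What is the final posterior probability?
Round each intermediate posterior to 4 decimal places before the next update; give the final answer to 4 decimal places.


Sequential Bayesian updating:

Initial prior: P(H) = 0.3786

Update 1:
  P(E) = 0.8643 × 0.3786 + 0.2250 × 0.6214 = 0.32722398 + 0.13981500 = 0.46703898
  P(H|E) = 0.32722398 / 0.46703898 = 0.7006

Final posterior: 0.7006


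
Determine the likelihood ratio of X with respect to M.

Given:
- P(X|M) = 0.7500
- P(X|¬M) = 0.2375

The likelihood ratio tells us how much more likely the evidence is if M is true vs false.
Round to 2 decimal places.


Likelihood Ratio (LR) = P(X|M) / P(X|¬M)

LR = 0.7500 / 0.2375
   = 3.16

The evidence is 3.16 times more likely if M is true than if M is false.
Since LR > 1, the evidence supports M over ¬M.


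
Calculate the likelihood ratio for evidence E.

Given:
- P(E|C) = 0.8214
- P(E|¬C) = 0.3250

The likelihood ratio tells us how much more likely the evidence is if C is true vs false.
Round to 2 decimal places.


Likelihood Ratio (LR) = P(E|C) / P(E|¬C)

LR = 0.8214 / 0.3250
   = 2.53

The evidence is 2.53 times more likely if C is true than if C is false.
Since LR > 1, the evidence supports C over ¬C.


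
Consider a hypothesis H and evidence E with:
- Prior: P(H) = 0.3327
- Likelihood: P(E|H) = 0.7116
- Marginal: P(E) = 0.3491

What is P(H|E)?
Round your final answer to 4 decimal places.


Using Bayes' theorem:

P(H|E) = P(E|H) × P(H) / P(E)
       = 0.7116 × 0.3327 / 0.3491
       = 0.23674932 / 0.3491
       = 0.6782

The evidence strengthens our belief in H.
Prior: 0.3327 → Posterior: 0.6782


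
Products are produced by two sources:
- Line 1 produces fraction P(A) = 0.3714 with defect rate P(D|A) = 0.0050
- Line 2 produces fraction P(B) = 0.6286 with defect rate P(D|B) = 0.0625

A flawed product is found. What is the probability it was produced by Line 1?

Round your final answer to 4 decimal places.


Let A = from Line 1, D = flawed

Given:
- P(A) = 0.3714, P(B) = 0.6286
- P(D|A) = 0.0050, P(D|B) = 0.0625

Step 1: Find P(D)
P(D) = P(D|A)P(A) + P(D|B)P(B)
     = 0.0050 × 0.3714 + 0.0625 × 0.6286
     = 0.00185700 + 0.03928750
     = 0.04114450

Step 2: Apply Bayes' theorem
P(A|D) = P(D|A)P(A) / P(D)
       = 0.00185700 / 0.04114450
       = 0.0451


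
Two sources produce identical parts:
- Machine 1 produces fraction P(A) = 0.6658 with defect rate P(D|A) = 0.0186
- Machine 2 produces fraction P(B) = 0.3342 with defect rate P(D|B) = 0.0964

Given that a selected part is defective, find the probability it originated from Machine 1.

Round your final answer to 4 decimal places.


Let A = from Machine 1, D = defective

Given:
- P(A) = 0.6658, P(B) = 0.3342
- P(D|A) = 0.0186, P(D|B) = 0.0964

Step 1: Find P(D)
P(D) = P(D|A)P(A) + P(D|B)P(B)
     = 0.0186 × 0.6658 + 0.0964 × 0.3342
     = 0.01238388 + 0.03221688
     = 0.04460076

Step 2: Apply Bayes' theorem
P(A|D) = P(D|A)P(A) / P(D)
       = 0.01238388 / 0.04460076
       = 0.2777


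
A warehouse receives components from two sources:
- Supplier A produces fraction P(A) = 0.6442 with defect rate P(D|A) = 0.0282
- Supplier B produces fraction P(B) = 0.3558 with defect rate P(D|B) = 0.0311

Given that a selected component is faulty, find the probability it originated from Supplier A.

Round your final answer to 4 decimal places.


Let A = from Supplier A, D = faulty

Given:
- P(A) = 0.6442, P(B) = 0.3558
- P(D|A) = 0.0282, P(D|B) = 0.0311

Step 1: Find P(D)
P(D) = P(D|A)P(A) + P(D|B)P(B)
     = 0.0282 × 0.6442 + 0.0311 × 0.3558
     = 0.01816644 + 0.01106538
     = 0.02923182

Step 2: Apply Bayes' theorem
P(A|D) = P(D|A)P(A) / P(D)
       = 0.01816644 / 0.02923182
       = 0.6215
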